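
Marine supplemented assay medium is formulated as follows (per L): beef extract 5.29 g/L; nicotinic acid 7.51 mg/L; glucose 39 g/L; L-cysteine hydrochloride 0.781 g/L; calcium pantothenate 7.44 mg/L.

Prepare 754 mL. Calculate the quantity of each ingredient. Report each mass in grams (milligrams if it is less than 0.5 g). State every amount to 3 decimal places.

Working volume: 754 mL = 0.754 L.
beef extract: 5.29 g/L × 0.754 L = 3.989 g
nicotinic acid: 7.51 mg/L × 0.754 L = 5.663 mg
glucose: 39 g/L × 0.754 L = 29.406 g
L-cysteine hydrochloride: 0.781 g/L × 0.754 L = 0.589 g
calcium pantothenate: 7.44 mg/L × 0.754 L = 5.610 mg

beef extract 3.989 g; nicotinic acid 5.663 mg; glucose 29.406 g; L-cysteine hydrochloride 0.589 g; calcium pantothenate 5.610 mg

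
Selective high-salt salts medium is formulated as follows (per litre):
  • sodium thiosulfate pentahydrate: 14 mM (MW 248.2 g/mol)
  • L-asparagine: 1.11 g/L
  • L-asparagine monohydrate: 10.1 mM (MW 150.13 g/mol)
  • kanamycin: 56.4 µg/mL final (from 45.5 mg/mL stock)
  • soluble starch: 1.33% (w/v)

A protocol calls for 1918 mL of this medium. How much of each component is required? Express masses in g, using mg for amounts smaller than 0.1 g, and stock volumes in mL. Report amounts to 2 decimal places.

Working volume: 1918 mL = 1.918 L.
sodium thiosulfate pentahydrate: 14 mmol/L × 248.2 g/mol × 1.918 L ÷ 1000 = 6.66 g
L-asparagine: 1.11 g/L × 1.918 L = 2.13 g
L-asparagine monohydrate: 10.1 mmol/L × 150.13 g/mol × 1.918 L ÷ 1000 = 2.91 g
kanamycin: V = C2·V2/C1 = 56.4 µg/mL × 1918 mL ÷ 45500 µg/mL = 2.38 mL
soluble starch: 1.33% w/v = 13.3 g/L → 13.3 × 1.918 L = 25.51 g

sodium thiosulfate pentahydrate 6.66 g; L-asparagine 2.13 g; L-asparagine monohydrate 2.91 g; kanamycin 2.38 mL; soluble starch 25.51 g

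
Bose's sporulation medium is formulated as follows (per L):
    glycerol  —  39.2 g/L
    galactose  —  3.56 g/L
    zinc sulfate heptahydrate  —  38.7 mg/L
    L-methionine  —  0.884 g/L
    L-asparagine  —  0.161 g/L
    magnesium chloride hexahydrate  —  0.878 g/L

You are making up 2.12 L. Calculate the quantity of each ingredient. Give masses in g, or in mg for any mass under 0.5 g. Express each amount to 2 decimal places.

glycerol 83.10 g; galactose 7.55 g; zinc sulfate heptahydrate 82.04 mg; L-methionine 1.87 g; L-asparagine 341.32 mg; magnesium chloride hexahydrate 1.86 g

Scale factor relative to 1 L: 2.12.
glycerol: 39.2 g/L × 2.12 L = 83.10 g
galactose: 3.56 g/L × 2.12 L = 7.55 g
zinc sulfate heptahydrate: 38.7 mg/L × 2.12 L = 82.04 mg
L-methionine: 0.884 g/L × 2.12 L = 1.87 g
L-asparagine: 0.161 g/L × 2.12 L = 0.34132 g = 341.32 mg
magnesium chloride hexahydrate: 0.878 g/L × 2.12 L = 1.86 g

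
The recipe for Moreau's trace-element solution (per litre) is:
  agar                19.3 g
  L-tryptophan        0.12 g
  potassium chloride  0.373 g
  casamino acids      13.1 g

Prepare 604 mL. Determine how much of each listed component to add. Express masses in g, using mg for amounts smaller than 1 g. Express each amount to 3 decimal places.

Scale factor = 604 mL / 1000 mL = 0.604.
agar: 19.3 g × (604 mL / 1000 mL) = 11.657 g
L-tryptophan: 0.12 g × (604 mL / 1000 mL) = 0.07248 g = 72.480 mg
potassium chloride: 0.373 g × (604 mL / 1000 mL) = 0.225292 g = 225.292 mg
casamino acids: 13.1 g × (604 mL / 1000 mL) = 7.912 g

agar 11.657 g; L-tryptophan 72.480 mg; potassium chloride 225.292 mg; casamino acids 7.912 g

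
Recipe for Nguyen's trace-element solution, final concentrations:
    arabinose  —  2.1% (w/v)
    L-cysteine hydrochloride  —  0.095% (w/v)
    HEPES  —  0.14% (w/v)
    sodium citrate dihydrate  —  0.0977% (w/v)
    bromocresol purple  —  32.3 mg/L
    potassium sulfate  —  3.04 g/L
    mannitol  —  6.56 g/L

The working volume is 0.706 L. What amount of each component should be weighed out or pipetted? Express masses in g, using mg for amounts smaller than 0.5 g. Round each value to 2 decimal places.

arabinose 14.83 g; L-cysteine hydrochloride 0.67 g; HEPES 0.99 g; sodium citrate dihydrate 0.69 g; bromocresol purple 22.80 mg; potassium sulfate 2.15 g; mannitol 4.63 g

Working volume: 0.706 L.
arabinose: 2.1% w/v = 21 g/L → 21 × 0.706 L = 14.83 g
L-cysteine hydrochloride: 0.095% w/v = 0.95 g/L → 0.95 × 0.706 L = 0.67 g
HEPES: 0.14% w/v = 1.4 g/L → 1.4 × 0.706 L = 0.99 g
sodium citrate dihydrate: 0.0977% w/v = 0.977 g/L → 0.977 × 0.706 L = 0.69 g
bromocresol purple: 32.3 mg/L × 0.706 L = 22.80 mg
potassium sulfate: 3.04 g/L × 0.706 L = 2.15 g
mannitol: 6.56 g/L × 0.706 L = 4.63 g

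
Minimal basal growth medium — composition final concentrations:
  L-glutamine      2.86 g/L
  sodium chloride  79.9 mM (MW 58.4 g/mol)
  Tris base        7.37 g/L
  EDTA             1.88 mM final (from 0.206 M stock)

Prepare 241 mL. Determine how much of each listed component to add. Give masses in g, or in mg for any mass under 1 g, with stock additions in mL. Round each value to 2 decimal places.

L-glutamine 689.26 mg; sodium chloride 1.12 g; Tris base 1.78 g; EDTA 2.20 mL

Target volume = 241 mL = 0.241 L.
L-glutamine: 2.86 g/L × 0.241 L = 0.68926 g = 689.26 mg
sodium chloride: 79.9 mmol/L × 58.4 g/mol × 0.241 L ÷ 1000 = 1.12 g
Tris base: 7.37 g/L × 0.241 L = 1.78 g
EDTA: V = C2·V2/C1 = 1.88 mM × 241 mL ÷ 206 mM = 2.20 mL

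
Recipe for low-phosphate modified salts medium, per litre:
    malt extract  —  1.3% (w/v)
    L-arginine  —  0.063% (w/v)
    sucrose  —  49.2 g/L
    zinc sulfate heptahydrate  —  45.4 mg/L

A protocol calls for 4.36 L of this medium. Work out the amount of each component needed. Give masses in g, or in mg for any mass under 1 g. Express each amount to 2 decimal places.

Scale factor relative to 1 L: 4.36.
malt extract: 1.3% w/v = 13 g/L → 13 × 4.36 L = 56.68 g
L-arginine: 0.063% w/v = 0.63 g/L → 0.63 × 4.36 L = 2.75 g
sucrose: 49.2 g/L × 4.36 L = 214.51 g
zinc sulfate heptahydrate: 45.4 mg/L × 4.36 L = 197.94 mg

malt extract 56.68 g; L-arginine 2.75 g; sucrose 214.51 g; zinc sulfate heptahydrate 197.94 mg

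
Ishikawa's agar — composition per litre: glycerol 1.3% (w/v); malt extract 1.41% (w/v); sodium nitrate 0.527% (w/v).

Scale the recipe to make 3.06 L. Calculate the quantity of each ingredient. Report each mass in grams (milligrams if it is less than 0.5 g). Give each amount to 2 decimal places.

Working volume: 3.06 L.
glycerol: 1.3% w/v = 13 g/L → 13 × 3.06 L = 39.78 g
malt extract: 1.41% w/v = 14.1 g/L → 14.1 × 3.06 L = 43.15 g
sodium nitrate: 0.527% w/v = 5.27 g/L → 5.27 × 3.06 L = 16.13 g

glycerol 39.78 g; malt extract 43.15 g; sodium nitrate 16.13 g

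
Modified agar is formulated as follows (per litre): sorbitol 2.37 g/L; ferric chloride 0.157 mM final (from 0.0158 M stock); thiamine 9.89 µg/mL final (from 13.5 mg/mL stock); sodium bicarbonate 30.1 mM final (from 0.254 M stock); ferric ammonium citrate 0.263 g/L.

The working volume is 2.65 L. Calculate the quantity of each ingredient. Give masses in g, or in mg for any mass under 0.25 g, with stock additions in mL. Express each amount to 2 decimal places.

sorbitol 6.28 g; ferric chloride 26.33 mL; thiamine 1.94 mL; sodium bicarbonate 314.04 mL; ferric ammonium citrate 0.70 g

Scale factor relative to 1 L: 2.65.
sorbitol: 2.37 g/L × 2.65 L = 6.28 g
ferric chloride: V = C2·V2/C1 = 0.157 mM × 2650 mL ÷ 15.8 mM = 26.33 mL
thiamine: C1V1 = C2V2 → 9.89 µg/mL × 2650 mL ÷ 13500 µg/mL = 1.94 mL
sodium bicarbonate: C1V1 = C2V2 → 30.1 mM × 2650 mL ÷ 254 mM = 314.04 mL
ferric ammonium citrate: 0.263 g/L × 2.65 L = 0.70 g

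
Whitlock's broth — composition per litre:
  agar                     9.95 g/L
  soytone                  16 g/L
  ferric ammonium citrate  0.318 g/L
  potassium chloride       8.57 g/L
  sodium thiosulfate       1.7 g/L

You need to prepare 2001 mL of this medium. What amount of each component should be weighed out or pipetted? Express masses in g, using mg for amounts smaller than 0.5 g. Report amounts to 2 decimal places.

agar 19.91 g; soytone 32.02 g; ferric ammonium citrate 0.64 g; potassium chloride 17.15 g; sodium thiosulfate 3.40 g

Target volume = 2001 mL = 2.001 L.
agar: 9.95 g/L × 2.001 L = 19.91 g
soytone: 16 g/L × 2.001 L = 32.02 g
ferric ammonium citrate: 0.318 g/L × 2.001 L = 0.64 g
potassium chloride: 8.57 g/L × 2.001 L = 17.15 g
sodium thiosulfate: 1.7 g/L × 2.001 L = 3.40 g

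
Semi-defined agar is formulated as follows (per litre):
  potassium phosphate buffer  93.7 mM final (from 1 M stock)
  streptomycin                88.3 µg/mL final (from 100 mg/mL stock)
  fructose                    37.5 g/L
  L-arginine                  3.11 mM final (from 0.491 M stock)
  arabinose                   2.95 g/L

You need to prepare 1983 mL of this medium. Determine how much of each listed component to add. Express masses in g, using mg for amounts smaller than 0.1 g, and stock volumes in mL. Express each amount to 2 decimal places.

Working volume: 1983 mL = 1.983 L.
potassium phosphate buffer: dilute stock: 93.7 mM × 1983 mL ÷ 1000 mM = 185.81 mL
streptomycin: dilute stock: 88.3 µg/mL × 1983 mL ÷ 100000 µg/mL = 1.75 mL
fructose: 37.5 g/L × 1.983 L = 74.36 g
L-arginine: V = C2·V2/C1 = 3.11 mM × 1983 mL ÷ 491 mM = 12.56 mL
arabinose: 2.95 g/L × 1.983 L = 5.85 g

potassium phosphate buffer 185.81 mL; streptomycin 1.75 mL; fructose 74.36 g; L-arginine 12.56 mL; arabinose 5.85 g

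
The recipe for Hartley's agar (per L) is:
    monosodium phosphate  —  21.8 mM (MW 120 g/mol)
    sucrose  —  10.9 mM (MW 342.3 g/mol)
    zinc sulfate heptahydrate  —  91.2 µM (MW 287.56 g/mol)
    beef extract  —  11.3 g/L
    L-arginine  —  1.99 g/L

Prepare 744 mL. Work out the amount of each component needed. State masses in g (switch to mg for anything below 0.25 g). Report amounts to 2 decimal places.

monosodium phosphate 1.95 g; sucrose 2.78 g; zinc sulfate heptahydrate 19.51 mg; beef extract 8.41 g; L-arginine 1.48 g

Target volume = 744 mL = 0.744 L.
monosodium phosphate: 21.8 mmol/L × 120 g/mol × 0.744 L ÷ 1000 = 1.95 g
sucrose: 10.9 mmol/L × 342.3 g/mol × 0.744 L ÷ 1000 = 2.78 g
zinc sulfate heptahydrate: 91.2 µmol/L × 287.56 g/mol × 0.744 L ÷ 1000 = 19.51 mg
beef extract: 11.3 g/L × 0.744 L = 8.41 g
L-arginine: 1.99 g/L × 0.744 L = 1.48 g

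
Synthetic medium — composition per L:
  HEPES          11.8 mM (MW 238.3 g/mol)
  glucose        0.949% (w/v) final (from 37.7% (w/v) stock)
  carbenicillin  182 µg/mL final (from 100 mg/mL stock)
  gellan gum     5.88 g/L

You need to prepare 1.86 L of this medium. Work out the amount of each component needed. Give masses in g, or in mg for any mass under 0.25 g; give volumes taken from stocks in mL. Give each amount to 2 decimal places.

Scale factor relative to 1 L: 1.86.
HEPES: 11.8 mmol/L × 238.3 g/mol × 1.86 L ÷ 1000 = 5.23 g
glucose: V = C2·V2/C1 = 0.949% ÷ 37.7% × 1860 mL = 46.82 mL
carbenicillin: V = C2·V2/C1 = 182 µg/mL × 1860 mL ÷ 100000 µg/mL = 3.39 mL
gellan gum: 5.88 g/L × 1.86 L = 10.94 g

HEPES 5.23 g; glucose 46.82 mL; carbenicillin 3.39 mL; gellan gum 10.94 g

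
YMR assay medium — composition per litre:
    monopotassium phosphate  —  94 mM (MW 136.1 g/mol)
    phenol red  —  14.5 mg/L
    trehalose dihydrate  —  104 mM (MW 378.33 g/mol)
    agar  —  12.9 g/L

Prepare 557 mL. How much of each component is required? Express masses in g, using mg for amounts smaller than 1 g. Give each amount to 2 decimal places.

monopotassium phosphate 7.13 g; phenol red 8.08 mg; trehalose dihydrate 21.92 g; agar 7.19 g

Scale factor relative to 1 L: 0.557.
monopotassium phosphate: 94 mmol/L × 136.1 g/mol × 0.557 L ÷ 1000 = 7.13 g
phenol red: 14.5 mg/L × 0.557 L = 8.08 mg
trehalose dihydrate: 104 mmol/L × 378.33 g/mol × 0.557 L ÷ 1000 = 21.92 g
agar: 12.9 g/L × 0.557 L = 7.19 g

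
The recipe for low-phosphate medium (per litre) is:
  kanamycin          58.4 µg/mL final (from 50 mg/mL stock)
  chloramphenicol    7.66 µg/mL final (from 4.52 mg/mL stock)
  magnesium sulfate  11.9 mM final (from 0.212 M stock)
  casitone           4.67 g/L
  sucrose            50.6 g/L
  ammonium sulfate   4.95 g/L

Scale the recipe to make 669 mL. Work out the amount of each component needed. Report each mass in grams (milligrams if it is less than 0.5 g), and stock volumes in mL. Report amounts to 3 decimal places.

kanamycin 0.781 mL; chloramphenicol 1.134 mL; magnesium sulfate 37.552 mL; casitone 3.124 g; sucrose 33.851 g; ammonium sulfate 3.312 g

Scale factor relative to 1 L: 0.669.
kanamycin: dilute stock: 58.4 µg/mL × 669 mL ÷ 50000 µg/mL = 0.781 mL
chloramphenicol: V = C2·V2/C1 = 7.66 µg/mL × 669 mL ÷ 4520 µg/mL = 1.134 mL
magnesium sulfate: V = C2·V2/C1 = 11.9 mM × 669 mL ÷ 212 mM = 37.552 mL
casitone: 4.67 g/L × 0.669 L = 3.124 g
sucrose: 50.6 g/L × 0.669 L = 33.851 g
ammonium sulfate: 4.95 g/L × 0.669 L = 3.312 g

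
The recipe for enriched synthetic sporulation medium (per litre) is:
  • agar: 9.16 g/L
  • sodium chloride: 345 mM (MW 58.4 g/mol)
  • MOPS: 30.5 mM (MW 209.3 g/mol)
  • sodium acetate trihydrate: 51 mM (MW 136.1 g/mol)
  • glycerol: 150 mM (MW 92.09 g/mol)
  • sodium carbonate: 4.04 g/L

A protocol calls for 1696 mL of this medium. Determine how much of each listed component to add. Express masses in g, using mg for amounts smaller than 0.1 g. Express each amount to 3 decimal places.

Scale factor relative to 1 L: 1.696.
agar: 9.16 g/L × 1.696 L = 15.535 g
sodium chloride: 345 mmol/L × 58.4 g/mol × 1.696 L ÷ 1000 = 34.171 g
MOPS: 30.5 mmol/L × 209.3 g/mol × 1.696 L ÷ 1000 = 10.827 g
sodium acetate trihydrate: 51 mmol/L × 136.1 g/mol × 1.696 L ÷ 1000 = 11.772 g
glycerol: 150 mmol/L × 92.09 g/mol × 1.696 L ÷ 1000 = 23.428 g
sodium carbonate: 4.04 g/L × 1.696 L = 6.852 g

agar 15.535 g; sodium chloride 34.171 g; MOPS 10.827 g; sodium acetate trihydrate 11.772 g; glycerol 23.428 g; sodium carbonate 6.852 g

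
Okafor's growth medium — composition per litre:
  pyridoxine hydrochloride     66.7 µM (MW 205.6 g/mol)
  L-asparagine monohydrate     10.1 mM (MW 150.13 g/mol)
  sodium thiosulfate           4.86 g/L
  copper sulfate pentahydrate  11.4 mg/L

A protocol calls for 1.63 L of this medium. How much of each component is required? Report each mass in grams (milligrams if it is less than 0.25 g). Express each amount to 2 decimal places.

pyridoxine hydrochloride 22.35 mg; L-asparagine monohydrate 2.47 g; sodium thiosulfate 7.92 g; copper sulfate pentahydrate 18.58 mg

Working volume: 1.63 L.
pyridoxine hydrochloride: 66.7 µmol/L × 205.6 g/mol × 1.63 L ÷ 1000 = 22.35 mg
L-asparagine monohydrate: 10.1 mmol/L × 150.13 g/mol × 1.63 L ÷ 1000 = 2.47 g
sodium thiosulfate: 4.86 g/L × 1.63 L = 7.92 g
copper sulfate pentahydrate: 11.4 mg/L × 1.63 L = 18.58 mg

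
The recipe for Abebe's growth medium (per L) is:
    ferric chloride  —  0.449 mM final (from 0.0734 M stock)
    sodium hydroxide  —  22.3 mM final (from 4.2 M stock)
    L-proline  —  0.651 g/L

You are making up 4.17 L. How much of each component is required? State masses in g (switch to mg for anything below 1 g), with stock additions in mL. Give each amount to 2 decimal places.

ferric chloride 25.51 mL; sodium hydroxide 22.14 mL; L-proline 2.71 g

Working volume: 4.17 L.
ferric chloride: C1V1 = C2V2 → 0.449 mM × 4170 mL ÷ 73.4 mM = 25.51 mL
sodium hydroxide: C1V1 = C2V2 → 22.3 mM × 4170 mL ÷ 4200 mM = 22.14 mL
L-proline: 0.651 g/L × 4.17 L = 2.71 g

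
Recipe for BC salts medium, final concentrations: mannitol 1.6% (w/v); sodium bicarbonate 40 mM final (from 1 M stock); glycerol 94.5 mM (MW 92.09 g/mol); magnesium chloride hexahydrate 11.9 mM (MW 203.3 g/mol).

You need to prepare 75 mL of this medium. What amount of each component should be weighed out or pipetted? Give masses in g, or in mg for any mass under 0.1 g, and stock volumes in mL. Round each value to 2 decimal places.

mannitol 1.20 g; sodium bicarbonate 3.00 mL; glycerol 0.65 g; magnesium chloride hexahydrate 0.18 g

Scale factor relative to 1 L: 0.075.
mannitol: 1.6% w/v = 16 g/L → 16 × 0.075 L = 1.20 g
sodium bicarbonate: dilute stock: 40 mM × 75 mL ÷ 1000 mM = 3.00 mL
glycerol: 94.5 mmol/L × 92.09 g/mol × 0.075 L ÷ 1000 = 0.65 g
magnesium chloride hexahydrate: 11.9 mmol/L × 203.3 g/mol × 0.075 L ÷ 1000 = 0.18 g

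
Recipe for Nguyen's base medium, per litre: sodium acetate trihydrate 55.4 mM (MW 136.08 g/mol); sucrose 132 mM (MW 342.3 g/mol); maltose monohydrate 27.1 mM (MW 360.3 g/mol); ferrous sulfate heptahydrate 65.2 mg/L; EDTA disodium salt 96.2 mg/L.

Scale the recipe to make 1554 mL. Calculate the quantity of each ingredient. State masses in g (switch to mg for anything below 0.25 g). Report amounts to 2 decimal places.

sodium acetate trihydrate 11.72 g; sucrose 70.22 g; maltose monohydrate 15.17 g; ferrous sulfate heptahydrate 101.32 mg; EDTA disodium salt 149.49 mg

Target volume = 1554 mL = 1.554 L.
sodium acetate trihydrate: 55.4 mmol/L × 136.08 g/mol × 1.554 L ÷ 1000 = 11.72 g
sucrose: 132 mmol/L × 342.3 g/mol × 1.554 L ÷ 1000 = 70.22 g
maltose monohydrate: 27.1 mmol/L × 360.3 g/mol × 1.554 L ÷ 1000 = 15.17 g
ferrous sulfate heptahydrate: 65.2 mg/L × 1.554 L = 101.32 mg
EDTA disodium salt: 96.2 mg/L × 1.554 L = 149.49 mg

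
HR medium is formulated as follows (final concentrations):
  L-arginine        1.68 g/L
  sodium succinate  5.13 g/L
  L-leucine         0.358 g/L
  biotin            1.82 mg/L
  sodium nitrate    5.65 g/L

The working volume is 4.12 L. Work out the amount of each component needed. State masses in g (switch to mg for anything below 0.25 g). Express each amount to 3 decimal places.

Scale factor relative to 1 L: 4.12.
L-arginine: 1.68 g/L × 4.12 L = 6.922 g
sodium succinate: 5.13 g/L × 4.12 L = 21.136 g
L-leucine: 0.358 g/L × 4.12 L = 1.475 g
biotin: 1.82 mg/L × 4.12 L = 7.498 mg
sodium nitrate: 5.65 g/L × 4.12 L = 23.278 g

L-arginine 6.922 g; sodium succinate 21.136 g; L-leucine 1.475 g; biotin 7.498 mg; sodium nitrate 23.278 g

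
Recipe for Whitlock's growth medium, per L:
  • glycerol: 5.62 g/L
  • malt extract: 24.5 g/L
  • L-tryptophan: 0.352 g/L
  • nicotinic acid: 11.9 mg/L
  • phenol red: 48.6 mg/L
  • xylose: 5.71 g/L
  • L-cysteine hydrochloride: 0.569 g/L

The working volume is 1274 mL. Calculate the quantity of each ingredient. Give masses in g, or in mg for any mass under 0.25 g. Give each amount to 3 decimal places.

glycerol 7.160 g; malt extract 31.213 g; L-tryptophan 0.448 g; nicotinic acid 15.161 mg; phenol red 61.916 mg; xylose 7.275 g; L-cysteine hydrochloride 0.725 g

Scale factor relative to 1 L: 1.274.
glycerol: 5.62 g/L × 1.274 L = 7.160 g
malt extract: 24.5 g/L × 1.274 L = 31.213 g
L-tryptophan: 0.352 g/L × 1.274 L = 0.448 g
nicotinic acid: 11.9 mg/L × 1.274 L = 15.161 mg
phenol red: 48.6 mg/L × 1.274 L = 61.916 mg
xylose: 5.71 g/L × 1.274 L = 7.275 g
L-cysteine hydrochloride: 0.569 g/L × 1.274 L = 0.725 g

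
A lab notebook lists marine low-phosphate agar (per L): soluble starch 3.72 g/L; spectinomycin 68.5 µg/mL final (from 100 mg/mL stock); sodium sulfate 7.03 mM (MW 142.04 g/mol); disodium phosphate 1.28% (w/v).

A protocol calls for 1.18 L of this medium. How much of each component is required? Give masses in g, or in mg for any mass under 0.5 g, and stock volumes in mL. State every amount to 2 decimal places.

soluble starch 4.39 g; spectinomycin 0.81 mL; sodium sulfate 1.18 g; disodium phosphate 15.10 g

Scale factor relative to 1 L: 1.18.
soluble starch: 3.72 g/L × 1.18 L = 4.39 g
spectinomycin: C1V1 = C2V2 → 68.5 µg/mL × 1180 mL ÷ 100000 µg/mL = 0.81 mL
sodium sulfate: 7.03 mmol/L × 142.04 g/mol × 1.18 L ÷ 1000 = 1.18 g
disodium phosphate: 1.28% w/v = 12.8 g/L → 12.8 × 1.18 L = 15.10 g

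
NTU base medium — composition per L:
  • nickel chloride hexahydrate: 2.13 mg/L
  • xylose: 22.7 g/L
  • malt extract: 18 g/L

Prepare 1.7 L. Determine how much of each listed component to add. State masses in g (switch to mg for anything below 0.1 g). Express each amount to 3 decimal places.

nickel chloride hexahydrate 3.621 mg; xylose 38.590 g; malt extract 30.600 g

Scale factor relative to 1 L: 1.7.
nickel chloride hexahydrate: 2.13 mg/L × 1.7 L = 3.621 mg
xylose: 22.7 g/L × 1.7 L = 38.590 g
malt extract: 18 g/L × 1.7 L = 30.600 g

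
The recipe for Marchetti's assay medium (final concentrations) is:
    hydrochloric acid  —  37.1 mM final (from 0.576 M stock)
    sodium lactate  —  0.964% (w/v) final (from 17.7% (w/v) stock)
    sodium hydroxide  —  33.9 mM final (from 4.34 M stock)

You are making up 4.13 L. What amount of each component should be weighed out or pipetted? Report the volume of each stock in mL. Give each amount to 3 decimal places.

Working volume: 4.13 L.
hydrochloric acid: dilute stock: 37.1 mM × 4130 mL ÷ 576 mM = 266.012 mL
sodium lactate: V = C2·V2/C1 = 0.964% ÷ 17.7% × 4130 mL = 224.933 mL
sodium hydroxide: C1V1 = C2V2 → 33.9 mM × 4130 mL ÷ 4340 mM = 32.260 mL

hydrochloric acid 266.012 mL; sodium lactate 224.933 mL; sodium hydroxide 32.260 mL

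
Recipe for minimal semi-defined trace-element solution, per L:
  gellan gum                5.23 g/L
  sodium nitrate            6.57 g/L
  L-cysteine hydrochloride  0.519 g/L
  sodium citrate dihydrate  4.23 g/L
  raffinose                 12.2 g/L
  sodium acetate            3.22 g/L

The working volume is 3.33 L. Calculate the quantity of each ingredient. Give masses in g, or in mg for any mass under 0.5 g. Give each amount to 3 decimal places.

gellan gum 17.416 g; sodium nitrate 21.878 g; L-cysteine hydrochloride 1.728 g; sodium citrate dihydrate 14.086 g; raffinose 40.626 g; sodium acetate 10.723 g

Working volume: 3.33 L.
gellan gum: 5.23 g/L × 3.33 L = 17.416 g
sodium nitrate: 6.57 g/L × 3.33 L = 21.878 g
L-cysteine hydrochloride: 0.519 g/L × 3.33 L = 1.728 g
sodium citrate dihydrate: 4.23 g/L × 3.33 L = 14.086 g
raffinose: 12.2 g/L × 3.33 L = 40.626 g
sodium acetate: 3.22 g/L × 3.33 L = 10.723 g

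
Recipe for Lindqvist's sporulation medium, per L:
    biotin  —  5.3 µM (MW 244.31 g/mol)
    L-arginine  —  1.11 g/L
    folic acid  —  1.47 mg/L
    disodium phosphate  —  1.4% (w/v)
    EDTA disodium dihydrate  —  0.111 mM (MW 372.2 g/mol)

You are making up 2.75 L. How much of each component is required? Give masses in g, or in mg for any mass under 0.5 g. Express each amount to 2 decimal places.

biotin 3.56 mg; L-arginine 3.05 g; folic acid 4.04 mg; disodium phosphate 38.50 g; EDTA disodium dihydrate 113.61 mg

Working volume: 2.75 L.
biotin: 5.3 µmol/L × 244.31 g/mol × 2.75 L ÷ 1000 = 3.56 mg
L-arginine: 1.11 g/L × 2.75 L = 3.05 g
folic acid: 1.47 mg/L × 2.75 L = 4.04 mg
disodium phosphate: 1.4 g per 100 mL × 2750 mL ÷ 100 = 38.50 g
EDTA disodium dihydrate: 0.111 mmol/L × 372.2 mg/mmol × 2.75 L = 113.61 mg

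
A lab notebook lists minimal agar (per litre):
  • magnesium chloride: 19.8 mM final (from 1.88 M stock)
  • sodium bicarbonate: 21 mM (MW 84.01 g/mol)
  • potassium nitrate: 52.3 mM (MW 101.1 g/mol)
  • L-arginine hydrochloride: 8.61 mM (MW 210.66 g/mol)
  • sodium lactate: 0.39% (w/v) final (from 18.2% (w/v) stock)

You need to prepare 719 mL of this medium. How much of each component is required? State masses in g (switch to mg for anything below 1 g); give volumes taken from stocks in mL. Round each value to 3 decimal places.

Target volume = 719 mL = 0.719 L.
magnesium chloride: V = C2·V2/C1 = 19.8 mM × 719 mL ÷ 1880 mM = 7.572 mL
sodium bicarbonate: 21 mmol/L × 84.01 g/mol × 0.719 L ÷ 1000 = 1.268 g
potassium nitrate: 52.3 mmol/L × 101.1 g/mol × 0.719 L ÷ 1000 = 3.802 g
L-arginine hydrochloride: 8.61 mmol/L × 210.66 g/mol × 0.719 L ÷ 1000 = 1.304 g
sodium lactate: V = C2·V2/C1 = 0.39% ÷ 18.2% × 719 mL = 15.407 mL

magnesium chloride 7.572 mL; sodium bicarbonate 1.268 g; potassium nitrate 3.802 g; L-arginine hydrochloride 1.304 g; sodium lactate 15.407 mL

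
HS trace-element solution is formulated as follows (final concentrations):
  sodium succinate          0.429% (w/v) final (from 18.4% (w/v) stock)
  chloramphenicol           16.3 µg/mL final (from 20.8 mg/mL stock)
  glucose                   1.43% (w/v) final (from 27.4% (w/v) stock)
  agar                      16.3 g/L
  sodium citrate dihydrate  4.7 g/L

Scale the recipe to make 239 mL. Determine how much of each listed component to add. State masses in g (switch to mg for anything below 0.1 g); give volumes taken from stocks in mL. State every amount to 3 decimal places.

Scale factor relative to 1 L: 0.239.
sodium succinate: dilute stock: 0.429% ÷ 18.4% × 239 mL = 5.572 mL
chloramphenicol: V = C2·V2/C1 = 16.3 µg/mL × 239 mL ÷ 20800 µg/mL = 0.187 mL
glucose: V = C2·V2/C1 = 1.43% ÷ 27.4% × 239 mL = 12.473 mL
agar: 16.3 g/L × 0.239 L = 3.896 g
sodium citrate dihydrate: 4.7 g/L × 0.239 L = 1.123 g

sodium succinate 5.572 mL; chloramphenicol 0.187 mL; glucose 12.473 mL; agar 3.896 g; sodium citrate dihydrate 1.123 g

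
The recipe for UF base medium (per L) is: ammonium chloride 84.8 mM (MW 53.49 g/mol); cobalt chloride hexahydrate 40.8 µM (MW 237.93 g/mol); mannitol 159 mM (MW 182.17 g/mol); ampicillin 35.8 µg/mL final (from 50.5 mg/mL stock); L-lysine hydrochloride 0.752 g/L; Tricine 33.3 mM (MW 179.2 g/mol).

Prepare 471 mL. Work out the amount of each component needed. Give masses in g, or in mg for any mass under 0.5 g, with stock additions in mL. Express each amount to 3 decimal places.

Working volume: 471 mL = 0.471 L.
ammonium chloride: 84.8 mmol/L × 53.49 g/mol × 0.471 L ÷ 1000 = 2.136 g
cobalt chloride hexahydrate: 40.8 µmol/L × 237.93 g/mol × 0.471 L ÷ 1000 = 4.572 mg
mannitol: 159 mmol/L × 182.17 g/mol × 0.471 L ÷ 1000 = 13.643 g
ampicillin: V = C2·V2/C1 = 35.8 µg/mL × 471 mL ÷ 50500 µg/mL = 0.334 mL
L-lysine hydrochloride: 0.752 g/L × 0.471 L = 0.354192 g = 354.192 mg
Tricine: 33.3 mmol/L × 179.2 g/mol × 0.471 L ÷ 1000 = 2.811 g

ammonium chloride 2.136 g; cobalt chloride hexahydrate 4.572 mg; mannitol 13.643 g; ampicillin 0.334 mL; L-lysine hydrochloride 354.192 mg; Tricine 2.811 g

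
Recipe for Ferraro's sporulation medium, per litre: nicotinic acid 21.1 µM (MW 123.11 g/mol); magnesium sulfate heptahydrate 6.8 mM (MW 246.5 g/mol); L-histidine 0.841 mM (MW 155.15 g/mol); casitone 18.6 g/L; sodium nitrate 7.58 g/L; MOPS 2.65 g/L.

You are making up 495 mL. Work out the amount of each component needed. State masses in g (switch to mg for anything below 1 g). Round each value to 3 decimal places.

nicotinic acid 1.286 mg; magnesium sulfate heptahydrate 829.719 mg; L-histidine 64.588 mg; casitone 9.207 g; sodium nitrate 3.752 g; MOPS 1.312 g

Working volume: 495 mL = 0.495 L.
nicotinic acid: 21.1 µmol/L × 123.11 g/mol × 0.495 L ÷ 1000 = 1.286 mg
magnesium sulfate heptahydrate: 6.8 mmol/L × 246.5 mg/mmol × 0.495 L = 829.719 mg
L-histidine: 0.841 mmol/L × 155.15 mg/mmol × 0.495 L = 64.588 mg
casitone: 18.6 g/L × 0.495 L = 9.207 g
sodium nitrate: 7.58 g/L × 0.495 L = 3.752 g
MOPS: 2.65 g/L × 0.495 L = 1.312 g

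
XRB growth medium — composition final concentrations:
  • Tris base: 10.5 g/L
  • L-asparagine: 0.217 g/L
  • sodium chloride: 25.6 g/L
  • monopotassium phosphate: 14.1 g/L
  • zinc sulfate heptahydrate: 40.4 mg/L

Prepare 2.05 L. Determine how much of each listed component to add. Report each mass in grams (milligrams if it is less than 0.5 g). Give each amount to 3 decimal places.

Scale factor relative to 1 L: 2.05.
Tris base: 10.5 g/L × 2.05 L = 21.525 g
L-asparagine: 0.217 g/L × 2.05 L = 0.44485 g = 444.850 mg
sodium chloride: 25.6 g/L × 2.05 L = 52.480 g
monopotassium phosphate: 14.1 g/L × 2.05 L = 28.905 g
zinc sulfate heptahydrate: 40.4 mg/L × 2.05 L = 82.820 mg

Tris base 21.525 g; L-asparagine 444.850 mg; sodium chloride 52.480 g; monopotassium phosphate 28.905 g; zinc sulfate heptahydrate 82.820 mg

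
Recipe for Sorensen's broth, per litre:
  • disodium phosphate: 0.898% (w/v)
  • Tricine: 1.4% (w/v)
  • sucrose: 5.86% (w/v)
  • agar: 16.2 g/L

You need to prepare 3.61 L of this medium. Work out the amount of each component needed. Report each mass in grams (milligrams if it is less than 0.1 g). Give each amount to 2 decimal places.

disodium phosphate 32.42 g; Tricine 50.54 g; sucrose 211.55 g; agar 58.48 g

Working volume: 3.61 L.
disodium phosphate: 0.898 g per 100 mL × 3610 mL ÷ 100 = 32.42 g
Tricine: 1.4 g per 100 mL × 3610 mL ÷ 100 = 50.54 g
sucrose: 5.86% w/v = 58.6 g/L → 58.6 × 3.61 L = 211.55 g
agar: 16.2 g/L × 3.61 L = 58.48 g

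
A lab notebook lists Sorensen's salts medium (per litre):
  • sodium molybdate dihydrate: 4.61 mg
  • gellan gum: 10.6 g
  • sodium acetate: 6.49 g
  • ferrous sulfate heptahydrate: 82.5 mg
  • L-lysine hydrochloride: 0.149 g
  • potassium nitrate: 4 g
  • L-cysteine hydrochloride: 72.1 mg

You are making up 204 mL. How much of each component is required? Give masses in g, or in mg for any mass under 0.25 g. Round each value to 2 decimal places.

Scale factor = 204 mL / 1000 mL = 0.204.
sodium molybdate dihydrate: 4.61 mg × (204 mL / 1000 mL) = 0.94 mg
gellan gum: 10.6 g × (204 mL / 1000 mL) = 2.16 g
sodium acetate: 6.49 g × (204 mL / 1000 mL) = 1.32 g
ferrous sulfate heptahydrate: 82.5 mg × (204 mL / 1000 mL) = 16.83 mg
L-lysine hydrochloride: 0.149 g × (204 mL / 1000 mL) = 0.030396 g = 30.40 mg
potassium nitrate: 4 g × (204 mL / 1000 mL) = 0.82 g
L-cysteine hydrochloride: 72.1 mg × (204 mL / 1000 mL) = 14.71 mg

sodium molybdate dihydrate 0.94 mg; gellan gum 2.16 g; sodium acetate 1.32 g; ferrous sulfate heptahydrate 16.83 mg; L-lysine hydrochloride 30.40 mg; potassium nitrate 0.82 g; L-cysteine hydrochloride 14.71 mg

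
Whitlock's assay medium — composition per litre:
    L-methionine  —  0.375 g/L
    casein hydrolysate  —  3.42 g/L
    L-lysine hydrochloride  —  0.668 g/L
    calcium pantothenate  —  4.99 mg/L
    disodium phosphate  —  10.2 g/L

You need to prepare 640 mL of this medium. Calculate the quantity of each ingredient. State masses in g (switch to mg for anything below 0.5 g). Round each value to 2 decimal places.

Working volume: 640 mL = 0.64 L.
L-methionine: 0.375 g/L × 0.64 L = 0.24 g = 240.00 mg
casein hydrolysate: 3.42 g/L × 0.64 L = 2.19 g
L-lysine hydrochloride: 0.668 g/L × 0.64 L = 0.42752 g = 427.52 mg
calcium pantothenate: 4.99 mg/L × 0.64 L = 3.19 mg
disodium phosphate: 10.2 g/L × 0.64 L = 6.53 g

L-methionine 240.00 mg; casein hydrolysate 2.19 g; L-lysine hydrochloride 427.52 mg; calcium pantothenate 3.19 mg; disodium phosphate 6.53 g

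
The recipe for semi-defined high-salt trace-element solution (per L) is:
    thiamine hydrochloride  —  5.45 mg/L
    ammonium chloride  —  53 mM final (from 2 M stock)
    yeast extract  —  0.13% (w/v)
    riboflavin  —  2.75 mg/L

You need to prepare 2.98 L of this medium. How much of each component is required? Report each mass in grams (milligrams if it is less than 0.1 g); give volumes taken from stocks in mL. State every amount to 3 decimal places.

thiamine hydrochloride 16.241 mg; ammonium chloride 78.970 mL; yeast extract 3.874 g; riboflavin 8.195 mg

Scale factor relative to 1 L: 2.98.
thiamine hydrochloride: 5.45 mg/L × 2.98 L = 16.241 mg
ammonium chloride: dilute stock: 53 mM × 2980 mL ÷ 2000 mM = 78.970 mL
yeast extract: 0.13 g per 100 mL × 2980 mL ÷ 100 = 3.874 g
riboflavin: 2.75 mg/L × 2.98 L = 8.195 mg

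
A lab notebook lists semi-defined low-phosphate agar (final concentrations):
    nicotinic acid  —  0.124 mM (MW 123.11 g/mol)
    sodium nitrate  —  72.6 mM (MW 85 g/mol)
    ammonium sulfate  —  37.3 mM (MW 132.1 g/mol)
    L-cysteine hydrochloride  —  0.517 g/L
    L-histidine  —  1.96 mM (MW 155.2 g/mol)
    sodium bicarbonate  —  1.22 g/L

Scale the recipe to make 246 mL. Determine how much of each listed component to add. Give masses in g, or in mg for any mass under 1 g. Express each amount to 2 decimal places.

Working volume: 246 mL = 0.246 L.
nicotinic acid: 0.124 mmol/L × 123.11 mg/mmol × 0.246 L = 3.76 mg
sodium nitrate: 72.6 mmol/L × 85 g/mol × 0.246 L ÷ 1000 = 1.52 g
ammonium sulfate: 37.3 mmol/L × 132.1 g/mol × 0.246 L ÷ 1000 = 1.21 g
L-cysteine hydrochloride: 0.517 g/L × 0.246 L = 0.127182 g = 127.18 mg
L-histidine: 1.96 mmol/L × 155.2 mg/mmol × 0.246 L = 74.83 mg
sodium bicarbonate: 1.22 g/L × 0.246 L = 0.30012 g = 300.12 mg

nicotinic acid 3.76 mg; sodium nitrate 1.52 g; ammonium sulfate 1.21 g; L-cysteine hydrochloride 127.18 mg; L-histidine 74.83 mg; sodium bicarbonate 300.12 mg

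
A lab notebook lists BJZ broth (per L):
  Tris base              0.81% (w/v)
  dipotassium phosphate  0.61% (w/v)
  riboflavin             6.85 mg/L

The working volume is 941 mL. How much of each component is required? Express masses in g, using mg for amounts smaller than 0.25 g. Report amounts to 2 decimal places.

Tris base 7.62 g; dipotassium phosphate 5.74 g; riboflavin 6.45 mg

Working volume: 941 mL = 0.941 L.
Tris base: 0.81% w/v = 8.1 g/L → 8.1 × 0.941 L = 7.62 g
dipotassium phosphate: 0.61 g per 100 mL × 941 mL ÷ 100 = 5.74 g
riboflavin: 6.85 mg/L × 0.941 L = 6.45 mg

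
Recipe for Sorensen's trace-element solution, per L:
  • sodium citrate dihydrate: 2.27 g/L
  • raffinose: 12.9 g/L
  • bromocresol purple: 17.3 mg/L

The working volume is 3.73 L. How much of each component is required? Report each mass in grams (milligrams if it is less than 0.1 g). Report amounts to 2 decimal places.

Working volume: 3.73 L.
sodium citrate dihydrate: 2.27 g/L × 3.73 L = 8.47 g
raffinose: 12.9 g/L × 3.73 L = 48.12 g
bromocresol purple: 17.3 mg/L × 3.73 L = 64.53 mg

sodium citrate dihydrate 8.47 g; raffinose 48.12 g; bromocresol purple 64.53 mg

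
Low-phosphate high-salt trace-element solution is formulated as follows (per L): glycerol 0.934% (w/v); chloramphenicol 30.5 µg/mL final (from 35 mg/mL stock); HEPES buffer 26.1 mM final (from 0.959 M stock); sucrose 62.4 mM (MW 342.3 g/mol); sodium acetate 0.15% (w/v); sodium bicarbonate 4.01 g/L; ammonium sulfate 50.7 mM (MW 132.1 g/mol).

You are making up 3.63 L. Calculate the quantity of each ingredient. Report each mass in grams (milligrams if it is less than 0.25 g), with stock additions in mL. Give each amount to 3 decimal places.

Working volume: 3.63 L.
glycerol: 0.934 g per 100 mL × 3630 mL ÷ 100 = 33.904 g
chloramphenicol: V = C2·V2/C1 = 30.5 µg/mL × 3630 mL ÷ 35000 µg/mL = 3.163 mL
HEPES buffer: V = C2·V2/C1 = 26.1 mM × 3630 mL ÷ 959 mM = 98.794 mL
sucrose: 62.4 mmol/L × 342.3 g/mol × 3.63 L ÷ 1000 = 77.535 g
sodium acetate: 0.15 g per 100 mL × 3630 mL ÷ 100 = 5.445 g
sodium bicarbonate: 4.01 g/L × 3.63 L = 14.556 g
ammonium sulfate: 50.7 mmol/L × 132.1 g/mol × 3.63 L ÷ 1000 = 24.312 g

glycerol 33.904 g; chloramphenicol 3.163 mL; HEPES buffer 98.794 mL; sucrose 77.535 g; sodium acetate 5.445 g; sodium bicarbonate 14.556 g; ammonium sulfate 24.312 g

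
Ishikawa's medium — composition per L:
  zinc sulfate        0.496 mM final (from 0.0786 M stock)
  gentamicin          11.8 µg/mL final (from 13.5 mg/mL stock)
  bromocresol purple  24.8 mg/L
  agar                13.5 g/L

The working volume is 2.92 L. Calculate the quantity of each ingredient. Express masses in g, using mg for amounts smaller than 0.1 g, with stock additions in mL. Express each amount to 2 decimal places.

Working volume: 2.92 L.
zinc sulfate: V = C2·V2/C1 = 0.496 mM × 2920 mL ÷ 78.6 mM = 18.43 mL
gentamicin: C1V1 = C2V2 → 11.8 µg/mL × 2920 mL ÷ 13500 µg/mL = 2.55 mL
bromocresol purple: 24.8 mg/L × 2.92 L = 72.42 mg
agar: 13.5 g/L × 2.92 L = 39.42 g

zinc sulfate 18.43 mL; gentamicin 2.55 mL; bromocresol purple 72.42 mg; agar 39.42 g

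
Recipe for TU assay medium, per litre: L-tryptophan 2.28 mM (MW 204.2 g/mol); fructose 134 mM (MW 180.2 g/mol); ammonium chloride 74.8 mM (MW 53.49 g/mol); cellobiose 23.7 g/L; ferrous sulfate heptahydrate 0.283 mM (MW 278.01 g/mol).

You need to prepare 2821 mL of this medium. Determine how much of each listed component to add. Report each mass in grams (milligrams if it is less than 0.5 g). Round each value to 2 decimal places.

L-tryptophan 1.31 g; fructose 68.12 g; ammonium chloride 11.29 g; cellobiose 66.86 g; ferrous sulfate heptahydrate 221.95 mg

Target volume = 2821 mL = 2.821 L.
L-tryptophan: 2.28 mmol/L × 204.2 g/mol × 2.821 L ÷ 1000 = 1.31 g
fructose: 134 mmol/L × 180.2 g/mol × 2.821 L ÷ 1000 = 68.12 g
ammonium chloride: 74.8 mmol/L × 53.49 g/mol × 2.821 L ÷ 1000 = 11.29 g
cellobiose: 23.7 g/L × 2.821 L = 66.86 g
ferrous sulfate heptahydrate: 0.283 mmol/L × 278.01 mg/mmol × 2.821 L = 221.95 mg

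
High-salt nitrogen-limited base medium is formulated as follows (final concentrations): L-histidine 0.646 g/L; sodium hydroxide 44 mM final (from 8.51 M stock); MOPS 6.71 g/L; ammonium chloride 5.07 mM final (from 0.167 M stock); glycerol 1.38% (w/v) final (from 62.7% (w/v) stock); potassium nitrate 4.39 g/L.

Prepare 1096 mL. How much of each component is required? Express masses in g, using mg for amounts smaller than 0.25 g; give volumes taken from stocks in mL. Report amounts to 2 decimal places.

Target volume = 1096 mL = 1.096 L.
L-histidine: 0.646 g/L × 1.096 L = 0.71 g
sodium hydroxide: V = C2·V2/C1 = 44 mM × 1096 mL ÷ 8510 mM = 5.67 mL
MOPS: 6.71 g/L × 1.096 L = 7.35 g
ammonium chloride: V = C2·V2/C1 = 5.07 mM × 1096 mL ÷ 167 mM = 33.27 mL
glycerol: dilute stock: 1.38% ÷ 62.7% × 1096 mL = 24.12 mL
potassium nitrate: 4.39 g/L × 1.096 L = 4.81 g

L-histidine 0.71 g; sodium hydroxide 5.67 mL; MOPS 7.35 g; ammonium chloride 33.27 mL; glycerol 24.12 mL; potassium nitrate 4.81 g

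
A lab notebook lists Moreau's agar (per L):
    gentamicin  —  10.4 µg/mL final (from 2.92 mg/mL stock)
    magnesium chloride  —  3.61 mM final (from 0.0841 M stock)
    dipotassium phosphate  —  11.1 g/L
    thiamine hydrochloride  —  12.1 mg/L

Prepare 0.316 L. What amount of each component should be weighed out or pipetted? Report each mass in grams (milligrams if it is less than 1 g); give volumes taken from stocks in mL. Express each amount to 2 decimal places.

Working volume: 0.316 L.
gentamicin: C1V1 = C2V2 → 10.4 µg/mL × 316 mL ÷ 2920 µg/mL = 1.13 mL
magnesium chloride: V = C2·V2/C1 = 3.61 mM × 316 mL ÷ 84.1 mM = 13.56 mL
dipotassium phosphate: 11.1 g/L × 0.316 L = 3.51 g
thiamine hydrochloride: 12.1 mg/L × 0.316 L = 3.82 mg

gentamicin 1.13 mL; magnesium chloride 13.56 mL; dipotassium phosphate 3.51 g; thiamine hydrochloride 3.82 mg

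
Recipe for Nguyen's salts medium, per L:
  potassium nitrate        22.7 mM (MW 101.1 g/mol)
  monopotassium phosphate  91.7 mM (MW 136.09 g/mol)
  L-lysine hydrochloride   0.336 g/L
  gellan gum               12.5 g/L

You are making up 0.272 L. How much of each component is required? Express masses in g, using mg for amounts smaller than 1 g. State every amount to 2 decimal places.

Scale factor relative to 1 L: 0.272.
potassium nitrate: 22.7 mmol/L × 101.1 mg/mmol × 0.272 L = 624.23 mg
monopotassium phosphate: 91.7 mmol/L × 136.09 g/mol × 0.272 L ÷ 1000 = 3.39 g
L-lysine hydrochloride: 0.336 g/L × 0.272 L = 0.091392 g = 91.39 mg
gellan gum: 12.5 g/L × 0.272 L = 3.40 g

potassium nitrate 624.23 mg; monopotassium phosphate 3.39 g; L-lysine hydrochloride 91.39 mg; gellan gum 3.40 g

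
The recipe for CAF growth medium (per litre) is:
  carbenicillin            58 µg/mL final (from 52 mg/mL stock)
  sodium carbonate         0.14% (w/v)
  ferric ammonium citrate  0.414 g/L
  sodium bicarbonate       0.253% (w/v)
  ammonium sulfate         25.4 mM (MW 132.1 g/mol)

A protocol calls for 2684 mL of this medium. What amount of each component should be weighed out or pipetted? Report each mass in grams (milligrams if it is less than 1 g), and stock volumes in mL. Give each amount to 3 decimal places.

carbenicillin 2.994 mL; sodium carbonate 3.758 g; ferric ammonium citrate 1.111 g; sodium bicarbonate 6.791 g; ammonium sulfate 9.006 g

Working volume: 2684 mL = 2.684 L.
carbenicillin: dilute stock: 58 µg/mL × 2684 mL ÷ 52000 µg/mL = 2.994 mL
sodium carbonate: 0.14% w/v = 1.4 g/L → 1.4 × 2.684 L = 3.758 g
ferric ammonium citrate: 0.414 g/L × 2.684 L = 1.111 g
sodium bicarbonate: 0.253% w/v = 2.53 g/L → 2.53 × 2.684 L = 6.791 g
ammonium sulfate: 25.4 mmol/L × 132.1 g/mol × 2.684 L ÷ 1000 = 9.006 g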